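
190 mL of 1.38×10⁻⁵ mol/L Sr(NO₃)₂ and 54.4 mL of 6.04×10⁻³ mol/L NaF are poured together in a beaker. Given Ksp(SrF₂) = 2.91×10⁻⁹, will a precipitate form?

Total volume after mixing = 190 + 54.4 = 244.4 mL.
[Sr²⁺] = (1.38×10⁻⁵)(190)/244.4 = 1.07×10⁻⁵ mol/L
[F⁻] = (6.04×10⁻³)(54.4)/244.4 = 1.34×10⁻³ mol/L
Q = [Sr²⁺][F⁻]^2 = 1.94×10⁻¹¹
Q < Ksp (1.94×10⁻¹¹ vs 2.91×10⁻⁹); the solution remains unsaturated and no precipitate forms.

No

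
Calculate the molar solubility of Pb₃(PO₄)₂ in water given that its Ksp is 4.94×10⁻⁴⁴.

8.55×10⁻¹⁰ M

Pb₃(PO₄)₂(s) ⇌ 3 Pb²⁺(aq) + 2 PO₄³⁻(aq)
If s mol/L of Pb₃(PO₄)₂ dissolves, [Pb²⁺] = 3s and [PO₄³⁻] = 2s.
Ksp = [Pb²⁺]^3[PO₄³⁻]^2 = (3s)^3 · (2s)^2 = 108s^5
108s^5 = 4.94×10⁻⁴⁴  ⇒  s^5 = 4.57×10⁻⁴⁶
s = 8.55×10⁻¹⁰ M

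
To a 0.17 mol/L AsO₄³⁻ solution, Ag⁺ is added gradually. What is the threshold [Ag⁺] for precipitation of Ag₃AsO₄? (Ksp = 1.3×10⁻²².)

A salt starts to precipitate once the ion product Q reaches its Ksp.
Ag₃AsO₄(s) ⇌ 3 Ag⁺(aq) + AsO₄³⁻(aq)
Ksp = [Ag⁺]^3[AsO₄³⁻] = [Ag⁺]^3(0.17)
[Ag⁺]^3 = 1.3×10⁻²² / (0.17) = 7.6×10⁻²²
[Ag⁺] = 9.1×10⁻⁸ mol/L

9.1×10⁻⁸ M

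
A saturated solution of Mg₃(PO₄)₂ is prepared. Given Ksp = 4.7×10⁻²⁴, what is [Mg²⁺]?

Mg₃(PO₄)₂(s) ⇌ 3 Mg²⁺(aq) + 2 PO₄³⁻(aq)
With molar solubility s: [Mg²⁺] = 3s, [PO₄³⁻] = 2s.
Ksp = [Mg²⁺]^3[PO₄³⁻]^2 = (3s)^3 · (2s)^2 = 108s^5 = 4.7×10⁻²⁴
s = 8.5×10⁻⁶ mol/L
[Mg²⁺] = 3s = 2.5×10⁻⁵ mol/L

2.5×10⁻⁵ M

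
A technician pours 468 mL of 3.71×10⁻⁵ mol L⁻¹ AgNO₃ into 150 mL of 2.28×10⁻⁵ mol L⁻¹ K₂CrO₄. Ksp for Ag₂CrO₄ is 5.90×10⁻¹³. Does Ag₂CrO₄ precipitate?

No

After mixing, V = 468 mL + 150 mL = 618 mL.
[Ag⁺] = (3.71×10⁻⁵)(468)/618 = 2.81×10⁻⁵ mol L⁻¹
[CrO₄²⁻] = (2.28×10⁻⁵)(150)/618 = 5.53×10⁻⁶ mol L⁻¹
Q = [Ag⁺]^2[CrO₄²⁻] = 4.37×10⁻¹⁵
Since Q (4.37×10⁻¹⁵) is less than Ksp (5.90×10⁻¹³), no Ag₂CrO₄ precipitates.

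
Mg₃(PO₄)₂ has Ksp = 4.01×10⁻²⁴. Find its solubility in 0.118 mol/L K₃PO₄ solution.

Mg₃(PO₄)₂(s) ⇌ 3 Mg²⁺(aq) + 2 PO₄³⁻(aq)
Let s be the solubility of Mg₃(PO₄)₂ here. The common ion gives [PO₄³⁻] ≈ 0.118 mol/L, and [Mg²⁺] = 3s.
Ksp = [Mg²⁺]^3[PO₄³⁻]^2 = (3s)^3(0.118)^2
(3s)^3 = 4.01×10⁻²⁴ / (0.118)^2 = 2.88×10⁻²²
s = 2.20×10⁻⁸ mol/L

2.20×10⁻⁸ M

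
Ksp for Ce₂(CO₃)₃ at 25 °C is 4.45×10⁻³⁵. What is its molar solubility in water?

5.28×10⁻⁸ M

Ce₂(CO₃)₃(s) ⇌ 2 Ce³⁺(aq) + 3 CO₃²⁻(aq)
For each mole of Ce₂(CO₃)₃ that dissolves per liter, [Ce³⁺] = 2s and [CO₃²⁻] = 3s; let s denote this solubility.
Ksp = [Ce³⁺]^2[CO₃²⁻]^3 = (2s)^2 · (3s)^3 = 108s^5
108s^5 = 4.45×10⁻³⁵  ⇒  s^5 = 4.12×10⁻³⁷
s = 5.28×10⁻⁸ M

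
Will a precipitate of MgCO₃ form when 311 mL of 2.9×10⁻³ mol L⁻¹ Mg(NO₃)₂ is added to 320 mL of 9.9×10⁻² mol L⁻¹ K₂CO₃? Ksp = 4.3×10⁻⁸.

Yes

After mixing, V = 311 mL + 320 mL = 631 mL.
[Mg²⁺] = (2.9×10⁻³)(311)/631 = 1.4×10⁻³ mol L⁻¹
[CO₃²⁻] = (9.9×10⁻²)(320)/631 = 5.0×10⁻² mol L⁻¹
Q = [Mg²⁺][CO₃²⁻] = 7.2×10⁻⁵
Since Q (7.2×10⁻⁵) exceeds Ksp (4.3×10⁻⁸), MgCO₃ will precipitate.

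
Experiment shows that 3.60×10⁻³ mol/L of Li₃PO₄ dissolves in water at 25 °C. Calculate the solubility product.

Li₃PO₄(s) ⇌ 3 Li⁺(aq) + PO₄³⁻(aq)
If s mol/L of Li₃PO₄ dissolves, [Li⁺] = 3s and [PO₄³⁻] = s.
Ksp = [Li⁺]^3[PO₄³⁻] = (3s)^3 · s = 27s^4
Ksp = 27 × (3.60×10⁻³)^4 = 4.53×10⁻⁹

Ksp = 4.53×10⁻⁹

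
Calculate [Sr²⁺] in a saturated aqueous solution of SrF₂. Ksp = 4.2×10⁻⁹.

SrF₂(s) ⇌ Sr²⁺(aq) + 2 F⁻(aq)
With molar solubility s: [Sr²⁺] = s, [F⁻] = 2s.
Ksp = [Sr²⁺][F⁻]^2 = s · (2s)^2 = 4s^3 = 4.2×10⁻⁹
s = 1.0×10⁻³ mol L⁻¹
[Sr²⁺] = s = 1.0×10⁻³ mol L⁻¹

1.0×10⁻³ M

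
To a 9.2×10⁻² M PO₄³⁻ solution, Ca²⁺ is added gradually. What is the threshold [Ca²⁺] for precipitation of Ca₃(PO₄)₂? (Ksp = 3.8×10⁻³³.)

Each salt precipitates once Q = Ksp for that salt.
Ca₃(PO₄)₂(s) ⇌ 3 Ca²⁺(aq) + 2 PO₄³⁻(aq)
Ksp = [Ca²⁺]^3[PO₄³⁻]^2 = [Ca²⁺]^3(9.2×10⁻²)^2
[Ca²⁺]^3 = 3.8×10⁻³³ / (9.2×10⁻²)^2 = 4.5×10⁻³¹
[Ca²⁺] = 7.7×10⁻¹¹ M

7.7×10⁻¹¹ M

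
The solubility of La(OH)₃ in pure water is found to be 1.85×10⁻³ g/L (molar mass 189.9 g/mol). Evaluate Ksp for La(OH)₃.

Ksp = 2.43×10⁻¹⁹

s = (1.85×10⁻³ g L⁻¹)/(189.9 g mol⁻¹) = 9.7420×10⁻⁶ M
La(OH)₃(s) ⇌ La³⁺(aq) + 3 OH⁻(aq)
Let s be the molar solubility. Then [La³⁺] = s and [OH⁻] = 3s.
Ksp = [La³⁺][OH⁻]^3 = s · (3s)^3 = 27s^4
Ksp = 27 × (9.7420×10⁻⁶)^4 = 2.43×10⁻¹⁹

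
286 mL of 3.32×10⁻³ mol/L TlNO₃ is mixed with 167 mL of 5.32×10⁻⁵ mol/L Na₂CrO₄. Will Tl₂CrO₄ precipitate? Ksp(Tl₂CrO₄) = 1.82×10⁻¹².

Total volume after mixing = 286 + 167 = 453 mL.
[Tl⁺] = (3.32×10⁻³)(286)/453 = 2.10×10⁻³ mol/L
[CrO₄²⁻] = (5.32×10⁻⁵)(167)/453 = 1.96×10⁻⁵ mol/L
Q = [Tl⁺]^2[CrO₄²⁻] = 8.62×10⁻¹¹
Because Q > Ksp (8.62×10⁻¹¹ vs 1.82×10⁻¹²), a precipitate of Tl₂CrO₄ forms.

Yes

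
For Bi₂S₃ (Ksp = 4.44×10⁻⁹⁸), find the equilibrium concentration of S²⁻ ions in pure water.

Bi₂S₃(s) ⇌ 2 Bi³⁺(aq) + 3 S²⁻(aq)
With molar solubility s: [Bi³⁺] = 2s, [S²⁻] = 3s.
Ksp = [Bi³⁺]^2[S²⁻]^3 = (2s)^2 · (3s)^3 = 108s^5 = 4.44×10⁻⁹⁸
s = 1.33×10⁻²⁰ mol/L
[S²⁻] = 3s = 3.98×10⁻²⁰ mol/L

3.98×10⁻²⁰ M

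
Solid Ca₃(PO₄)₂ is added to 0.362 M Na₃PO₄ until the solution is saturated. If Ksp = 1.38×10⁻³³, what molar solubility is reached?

Ca₃(PO₄)₂(s) ⇌ 3 Ca²⁺(aq) + 2 PO₄³⁻(aq)
With PO₄³⁻ already at 0.362 M and s small, take [PO₄³⁻] ≈ 0.362 M and [Ca²⁺] = 3s.
Ksp = [Ca²⁺]^3[PO₄³⁻]^2 = (3s)^3(0.362)^2
(3s)^3 = 1.38×10⁻³³ / (0.362)^2 = 1.05×10⁻³²
s = 7.31×10⁻¹² M

7.31×10⁻¹² M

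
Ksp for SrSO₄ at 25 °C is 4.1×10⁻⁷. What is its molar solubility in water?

SrSO₄(s) ⇌ Sr²⁺(aq) + SO₄²⁻(aq)
With molar solubility s: [Sr²⁺] = s, [SO₄²⁻] = s.
Ksp = [Sr²⁺][SO₄²⁻] = s · s = s^2
s^2 = 4.1×10⁻⁷
s = 6.4×10⁻⁴ mol/L

6.4×10⁻⁴ M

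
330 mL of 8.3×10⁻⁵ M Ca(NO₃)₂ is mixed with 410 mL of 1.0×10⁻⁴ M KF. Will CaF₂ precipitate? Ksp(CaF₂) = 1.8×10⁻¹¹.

No

The combined volume is 740 mL.
[Ca²⁺] = (8.3×10⁻⁵)(330)/740 = 3.7×10⁻⁵ M
[F⁻] = (1.0×10⁻⁴)(410)/740 = 5.5×10⁻⁵ M
Q = [Ca²⁺][F⁻]^2 = 1.1×10⁻¹³
Since Q (1.1×10⁻¹³) is less than Ksp (1.8×10⁻¹¹), no CaF₂ precipitates.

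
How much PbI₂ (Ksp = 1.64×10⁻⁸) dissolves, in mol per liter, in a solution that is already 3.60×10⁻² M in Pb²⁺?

3.37×10⁻⁴ M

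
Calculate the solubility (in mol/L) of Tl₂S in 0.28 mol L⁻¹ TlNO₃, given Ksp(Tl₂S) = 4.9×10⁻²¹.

Tl₂S(s) ⇌ 2 Tl⁺(aq) + S²⁻(aq)
With Tl⁺ already at 0.28 mol L⁻¹ and s small, take [Tl⁺] ≈ 0.28 mol L⁻¹ and [S²⁻] = s.
Ksp = [Tl⁺]^2[S²⁻] = (0.28)^2s
s = 4.9×10⁻²¹ / (0.28)^2 = 6.3×10⁻²⁰
s = 6.3×10⁻²⁰ mol L⁻¹

6.3×10⁻²⁰ M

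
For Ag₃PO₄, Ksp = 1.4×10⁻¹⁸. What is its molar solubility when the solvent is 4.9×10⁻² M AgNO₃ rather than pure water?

Ag₃PO₄(s) ⇌ 3 Ag⁺(aq) + PO₄³⁻(aq)
Ag⁺ is already present at 4.9×10⁻² M. If s mol/L of Ag₃PO₄ dissolves, [PO₄³⁻] = s while [Ag⁺] ≈ 4.9×10⁻² M.
Ksp = [Ag⁺]^3[PO₄³⁻] = (4.9×10⁻²)^3s
s = 1.4×10⁻¹⁸ / (4.9×10⁻²)^3 = 1.2×10⁻¹⁴
s = 1.2×10⁻¹⁴ M

1.2×10⁻¹⁴ M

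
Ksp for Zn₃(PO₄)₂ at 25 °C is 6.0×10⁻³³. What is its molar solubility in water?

1.4×10⁻⁷ M

Zn₃(PO₄)₂(s) ⇌ 3 Zn²⁺(aq) + 2 PO₄³⁻(aq)
With molar solubility s: [Zn²⁺] = 3s, [PO₄³⁻] = 2s.
Ksp = [Zn²⁺]^3[PO₄³⁻]^2 = (3s)^3 · (2s)^2 = 108s^5
108s^5 = 6.0×10⁻³³  ⇒  s^5 = 5.6×10⁻³⁵
s = (5.6×10⁻³⁵)^(1/5) = 1.4×10⁻⁷ mol L⁻¹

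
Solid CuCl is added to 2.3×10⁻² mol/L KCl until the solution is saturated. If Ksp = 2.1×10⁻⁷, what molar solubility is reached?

9.1×10⁻⁶ M

CuCl(s) ⇌ Cu⁺(aq) + Cl⁻(aq)
The solution already contains Cl⁻ at 2.3×10⁻² mol/L. Let s be the molar solubility of CuCl.
[Cl⁻] ≈ 2.3×10⁻² mol/L (common ion dominates); [Cu⁺] = s.
Ksp = [Cu⁺][Cl⁻] = s(2.3×10⁻²)
s = 2.1×10⁻⁷ / (2.3×10⁻²) = 9.1×10⁻⁶
s = 9.1×10⁻⁶ mol/L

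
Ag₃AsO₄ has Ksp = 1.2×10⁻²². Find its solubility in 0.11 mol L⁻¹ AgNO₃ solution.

Ag₃AsO₄(s) ⇌ 3 Ag⁺(aq) + AsO₄³⁻(aq)
The solution already contains Ag⁺ at 0.11 mol L⁻¹. Let s be the molar solubility of Ag₃AsO₄.
[Ag⁺] ≈ 0.11 mol L⁻¹ (common ion dominates); [AsO₄³⁻] = s.
Ksp = [Ag⁺]^3[AsO₄³⁻] = (0.11)^3s
s = 1.2×10⁻²² / (0.11)^3 = 9.0×10⁻²⁰
s = 9.0×10⁻²⁰ mol L⁻¹

9.0×10⁻²⁰ M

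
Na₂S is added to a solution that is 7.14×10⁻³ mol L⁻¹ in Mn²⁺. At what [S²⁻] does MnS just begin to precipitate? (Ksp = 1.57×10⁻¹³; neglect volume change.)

Precipitation begins when Q = Ksp.
MnS(s) ⇌ Mn²⁺(aq) + S²⁻(aq)
Ksp = [Mn²⁺][S²⁻] = [S²⁻](7.14×10⁻³)
[S²⁻] = 1.57×10⁻¹³ / (7.14×10⁻³) = 2.20×10⁻¹¹
[S²⁻] = 2.20×10⁻¹¹ mol L⁻¹

2.20×10⁻¹¹ M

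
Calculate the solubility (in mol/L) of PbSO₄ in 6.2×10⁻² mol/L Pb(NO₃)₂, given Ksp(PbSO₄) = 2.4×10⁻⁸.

PbSO₄(s) ⇌ Pb²⁺(aq) + SO₄²⁻(aq)
Pb²⁺ is already present at 6.2×10⁻² mol/L. If s mol/L of PbSO₄ dissolves, [SO₄²⁻] = s while [Pb²⁺] ≈ 6.2×10⁻² mol/L.
Ksp = [Pb²⁺][SO₄²⁻] = (6.2×10⁻²)s
s = 2.4×10⁻⁸ / (6.2×10⁻²) = 3.9×10⁻⁷
s = 3.9×10⁻⁷ mol/L

3.9×10⁻⁷ M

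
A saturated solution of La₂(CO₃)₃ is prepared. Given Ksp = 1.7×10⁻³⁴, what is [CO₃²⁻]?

2.1×10⁻⁷ M

La₂(CO₃)₃(s) ⇌ 2 La³⁺(aq) + 3 CO₃²⁻(aq)
Call the molar solubility s, so that [La³⁺] = 2s and [CO₃²⁻] = 3s.
Ksp = [La³⁺]^2[CO₃²⁻]^3 = (2s)^2 · (3s)^3 = 108s^5 = 1.7×10⁻³⁴
s = 6.9×10⁻⁸ M
[CO₃²⁻] = 3s = 2.1×10⁻⁷ M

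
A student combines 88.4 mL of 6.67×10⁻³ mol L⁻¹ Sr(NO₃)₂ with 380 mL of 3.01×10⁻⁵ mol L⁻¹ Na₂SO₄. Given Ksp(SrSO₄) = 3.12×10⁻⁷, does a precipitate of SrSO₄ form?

Total volume after mixing = 88.4 + 380 = 468.4 mL.
[Sr²⁺] = (6.67×10⁻³)(88.4)/468.4 = 1.26×10⁻³ mol L⁻¹
[SO₄²⁻] = (3.01×10⁻⁵)(380)/468.4 = 2.44×10⁻⁵ mol L⁻¹
Q = [Sr²⁺][SO₄²⁻] = 3.07×10⁻⁸
Q = 3.07×10⁻⁸ < Ksp = 3.12×10⁻⁷, so the solution is unsaturated and no precipitate forms.

No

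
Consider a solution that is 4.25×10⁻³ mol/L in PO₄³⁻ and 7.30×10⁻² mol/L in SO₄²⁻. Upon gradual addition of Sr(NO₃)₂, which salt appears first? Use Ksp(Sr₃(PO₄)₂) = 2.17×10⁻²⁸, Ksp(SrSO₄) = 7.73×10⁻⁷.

The threshold for precipitation is Q = Ksp.
For Sr₃(PO₄)₂: [Sr²⁺] = (Ksp/[PO₄³⁻]^2)^(1/3) = 2.29×10⁻⁸ mol/L
For SrSO₄: [Sr²⁺] = (Ksp/[SO₄²⁻]) = 1.06×10⁻⁵ mol/L
Sr₃(PO₄)₂ requires the lower [Sr²⁺], so it precipitates first.

Sr₃(PO₄)₂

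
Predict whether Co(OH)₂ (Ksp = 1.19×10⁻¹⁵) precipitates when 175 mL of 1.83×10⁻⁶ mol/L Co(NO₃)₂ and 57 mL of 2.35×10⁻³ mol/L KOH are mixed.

Yes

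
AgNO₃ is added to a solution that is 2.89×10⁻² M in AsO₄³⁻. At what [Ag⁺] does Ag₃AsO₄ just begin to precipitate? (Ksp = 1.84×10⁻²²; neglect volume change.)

Precipitation of each salt begins when its ion product equals Ksp.
Ag₃AsO₄(s) ⇌ 3 Ag⁺(aq) + AsO₄³⁻(aq)
Ksp = [Ag⁺]^3[AsO₄³⁻] = [Ag⁺]^3(2.89×10⁻²)
[Ag⁺]^3 = 1.84×10⁻²² / (2.89×10⁻²) = 6.37×10⁻²¹
[Ag⁺] = 1.85×10⁻⁷ M

1.85×10⁻⁷ M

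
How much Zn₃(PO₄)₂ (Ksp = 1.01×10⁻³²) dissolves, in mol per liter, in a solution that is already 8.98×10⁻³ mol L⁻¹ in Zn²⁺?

Zn₃(PO₄)₂(s) ⇌ 3 Zn²⁺(aq) + 2 PO₄³⁻(aq)
Let s be the solubility of Zn₃(PO₄)₂ here. The common ion gives [Zn²⁺] ≈ 8.98×10⁻³ mol L⁻¹, and [PO₄³⁻] = 2s.
Ksp = [Zn²⁺]^3[PO₄³⁻]^2 = (8.98×10⁻³)^3(2s)^2
(2s)^2 = 1.01×10⁻³² / (8.98×10⁻³)^3 = 1.39×10⁻²⁶
s = 5.90×10⁻¹⁴ mol L⁻¹

5.90×10⁻¹⁴ M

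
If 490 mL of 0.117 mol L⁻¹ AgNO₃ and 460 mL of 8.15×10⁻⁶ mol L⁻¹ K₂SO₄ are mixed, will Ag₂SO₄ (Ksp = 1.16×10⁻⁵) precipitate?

After mixing, V = 490 mL + 460 mL = 950 mL.
[Ag⁺] = (0.117)(490)/950 = 6.03×10⁻² mol L⁻¹
[SO₄²⁻] = (8.15×10⁻⁶)(460)/950 = 3.95×10⁻⁶ mol L⁻¹
Q = [Ag⁺]^2[SO₄²⁻] = 1.44×10⁻⁸
Q = 1.44×10⁻⁸ < Ksp = 1.16×10⁻⁵, so the solution is unsaturated and no precipitate forms.

No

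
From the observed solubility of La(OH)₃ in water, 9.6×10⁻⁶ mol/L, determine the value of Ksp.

Ksp = 2.3×10⁻¹⁹

La(OH)₃(s) ⇌ La³⁺(aq) + 3 OH⁻(aq)
Let s be the molar solubility. Then [La³⁺] = s and [OH⁻] = 3s.
Ksp = [La³⁺][OH⁻]^3 = s · (3s)^3 = 27s^4
Ksp = 27 × (9.6×10⁻⁶)^4 = 2.3×10⁻¹⁹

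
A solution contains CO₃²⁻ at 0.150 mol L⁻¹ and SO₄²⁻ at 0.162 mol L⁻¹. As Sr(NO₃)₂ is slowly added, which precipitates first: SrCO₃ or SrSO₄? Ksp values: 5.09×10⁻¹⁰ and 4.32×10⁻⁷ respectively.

SrCO₃

Precipitation begins when Q = Ksp.
For SrCO₃: [Sr²⁺] = (Ksp/[CO₃²⁻]) = 3.39×10⁻⁹ mol L⁻¹
For SrSO₄: [Sr²⁺] = (Ksp/[SO₄²⁻]) = 2.67×10⁻⁶ mol L⁻¹
The smaller threshold [Sr²⁺] is reached first, so SrCO₃ precipitates first.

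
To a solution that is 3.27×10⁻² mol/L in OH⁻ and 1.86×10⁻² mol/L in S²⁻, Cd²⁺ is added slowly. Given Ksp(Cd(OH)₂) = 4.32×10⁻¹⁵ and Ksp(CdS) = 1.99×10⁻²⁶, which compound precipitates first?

CdS

Precipitation begins when Q = Ksp.
For Cd(OH)₂: [Cd²⁺] = (Ksp/[OH⁻]^2) = 4.04×10⁻¹² mol/L
For CdS: [Cd²⁺] = (Ksp/[S²⁻]) = 1.07×10⁻²⁴ mol/L
CdS requires the lower [Cd²⁺], so it precipitates first.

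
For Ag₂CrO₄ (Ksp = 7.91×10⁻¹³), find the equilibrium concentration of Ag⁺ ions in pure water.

1.17×10⁻⁴ M

Ag₂CrO₄(s) ⇌ 2 Ag⁺(aq) + CrO₄²⁻(aq)
Let s be the molar solubility. Then [Ag⁺] = 2s and [CrO₄²⁻] = s.
Ksp = [Ag⁺]^2[CrO₄²⁻] = (2s)^2 · s = 4s^3 = 7.91×10⁻¹³
s = 5.83×10⁻⁵ mol L⁻¹
[Ag⁺] = 2s = 1.17×10⁻⁴ mol L⁻¹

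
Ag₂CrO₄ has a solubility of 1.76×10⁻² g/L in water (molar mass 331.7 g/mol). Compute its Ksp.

Ksp = 5.98×10⁻¹³

s = (1.76×10⁻² g L⁻¹)/(331.7 g mol⁻¹) = 5.3060×10⁻⁵ M
Ag₂CrO₄(s) ⇌ 2 Ag⁺(aq) + CrO₄²⁻(aq)
Let s be the molar solubility. Then [Ag⁺] = 2s and [CrO₄²⁻] = s.
Ksp = [Ag⁺]^2[CrO₄²⁻] = (2s)^2 · s = 4s^3
Ksp = 4 × (5.3060×10⁻⁵)^3 = 5.98×10⁻¹³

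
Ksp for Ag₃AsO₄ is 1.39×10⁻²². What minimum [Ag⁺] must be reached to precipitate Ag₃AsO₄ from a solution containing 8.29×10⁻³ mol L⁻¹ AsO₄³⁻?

Each salt precipitates once Q = Ksp for that salt.
Ag₃AsO₄(s) ⇌ 3 Ag⁺(aq) + AsO₄³⁻(aq)
Ksp = [Ag⁺]^3[AsO₄³⁻] = [Ag⁺]^3(8.29×10⁻³)
[Ag⁺]^3 = 1.39×10⁻²² / (8.29×10⁻³) = 1.68×10⁻²⁰
[Ag⁺] = 2.56×10⁻⁷ mol L⁻¹

2.56×10⁻⁷ M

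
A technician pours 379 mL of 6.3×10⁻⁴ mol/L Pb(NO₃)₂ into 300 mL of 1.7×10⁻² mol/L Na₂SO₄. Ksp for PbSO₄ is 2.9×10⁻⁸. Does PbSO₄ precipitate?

Yes

Total volume after mixing = 379 + 300 = 679 mL.
[Pb²⁺] = (6.3×10⁻⁴)(379)/679 = 3.5×10⁻⁴ mol/L
[SO₄²⁻] = (1.7×10⁻²)(300)/679 = 7.5×10⁻³ mol/L
Q = [Pb²⁺][SO₄²⁻] = 2.6×10⁻⁶
Since Q (2.6×10⁻⁶) exceeds Ksp (2.9×10⁻⁸), PbSO₄ will precipitate.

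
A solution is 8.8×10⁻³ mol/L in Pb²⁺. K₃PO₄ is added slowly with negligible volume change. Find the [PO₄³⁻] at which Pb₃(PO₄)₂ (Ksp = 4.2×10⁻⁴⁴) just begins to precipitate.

A salt starts to precipitate once the ion product Q reaches its Ksp.
Pb₃(PO₄)₂(s) ⇌ 3 Pb²⁺(aq) + 2 PO₄³⁻(aq)
Ksp = [Pb²⁺]^3[PO₄³⁻]^2 = [PO₄³⁻]^2(8.8×10⁻³)^3
[PO₄³⁻]^2 = 4.2×10⁻⁴⁴ / (8.8×10⁻³)^3 = 6.2×10⁻³⁸
[PO₄³⁻] = 2.5×10⁻¹⁹ mol/L

2.5×10⁻¹⁹ M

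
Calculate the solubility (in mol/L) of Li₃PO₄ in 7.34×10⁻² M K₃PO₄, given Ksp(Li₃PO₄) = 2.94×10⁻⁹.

Li₃PO₄(s) ⇌ 3 Li⁺(aq) + PO₄³⁻(aq)
The solution already contains PO₄³⁻ at 7.34×10⁻² M. Let s be the molar solubility of Li₃PO₄.
[PO₄³⁻] ≈ 7.34×10⁻² M (common ion dominates); [Li⁺] = 3s.
Ksp = [Li⁺]^3[PO₄³⁻] = (3s)^3(7.34×10⁻²)
(3s)^3 = 2.94×10⁻⁹ / (7.34×10⁻²) = 4.01×10⁻⁸
s = 1.14×10⁻³ M

1.14×10⁻³ M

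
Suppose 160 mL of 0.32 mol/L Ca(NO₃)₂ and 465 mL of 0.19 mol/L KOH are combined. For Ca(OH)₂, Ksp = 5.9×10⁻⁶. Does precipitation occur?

Yes

After mixing, V = 160 mL + 465 mL = 625 mL.
[Ca²⁺] = (0.32)(160)/625 = 8.2×10⁻² mol/L
[OH⁻] = (0.19)(465)/625 = 0.14 mol/L
Q = [Ca²⁺][OH⁻]^2 = 1.6×10⁻³
Q = 1.6×10⁻³ > Ksp = 5.9×10⁻⁶, so the solution is supersaturated and Ca(OH)₂ precipitates.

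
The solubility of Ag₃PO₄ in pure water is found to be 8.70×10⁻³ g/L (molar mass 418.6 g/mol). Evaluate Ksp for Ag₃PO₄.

Ksp = 5.04×10⁻¹⁸

Convert to molarity: s = 8.70×10⁻³ / 418.6 = 2.0784×10⁻⁵ mol/L
Ag₃PO₄(s) ⇌ 3 Ag⁺(aq) + PO₄³⁻(aq)
With molar solubility s: [Ag⁺] = 3s, [PO₄³⁻] = s.
Ksp = [Ag⁺]^3[PO₄³⁻] = (3s)^3 · s = 27s^4
Ksp = 27 × (2.0784×10⁻⁵)^4 = 5.04×10⁻¹⁸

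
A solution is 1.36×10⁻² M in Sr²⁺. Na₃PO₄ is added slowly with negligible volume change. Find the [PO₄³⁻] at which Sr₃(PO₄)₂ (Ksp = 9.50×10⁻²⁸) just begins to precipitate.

1.94×10⁻¹¹ M

A salt starts to precipitate once the ion product Q reaches its Ksp.
Sr₃(PO₄)₂(s) ⇌ 3 Sr²⁺(aq) + 2 PO₄³⁻(aq)
Ksp = [Sr²⁺]^3[PO₄³⁻]^2 = [PO₄³⁻]^2(1.36×10⁻²)^3
[PO₄³⁻]^2 = 9.50×10⁻²⁸ / (1.36×10⁻²)^3 = 3.78×10⁻²²
[PO₄³⁻] = 1.94×10⁻¹¹ M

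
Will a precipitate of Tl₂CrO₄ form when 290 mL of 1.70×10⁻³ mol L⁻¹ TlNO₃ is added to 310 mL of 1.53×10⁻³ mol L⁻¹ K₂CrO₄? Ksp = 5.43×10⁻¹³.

Yes

After mixing, V = 290 mL + 310 mL = 600 mL.
[Tl⁺] = (1.70×10⁻³)(290)/600 = 8.22×10⁻⁴ mol L⁻¹
[CrO₄²⁻] = (1.53×10⁻³)(310)/600 = 7.91×10⁻⁴ mol L⁻¹
Q = [Tl⁺]^2[CrO₄²⁻] = 5.34×10⁻¹⁰
Since Q (5.34×10⁻¹⁰) exceeds Ksp (5.43×10⁻¹³), Tl₂CrO₄ will precipitate.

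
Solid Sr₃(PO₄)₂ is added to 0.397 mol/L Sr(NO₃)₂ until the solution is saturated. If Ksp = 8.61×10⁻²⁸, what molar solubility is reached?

Sr₃(PO₄)₂(s) ⇌ 3 Sr²⁺(aq) + 2 PO₄³⁻(aq)
Let s be the solubility of Sr₃(PO₄)₂ here. The common ion gives [Sr²⁺] ≈ 0.397 mol/L, and [PO₄³⁻] = 2s.
Ksp = [Sr²⁺]^3[PO₄³⁻]^2 = (0.397)^3(2s)^2
(2s)^2 = 8.61×10⁻²⁸ / (0.397)^3 = 1.38×10⁻²⁶
s = 5.87×10⁻¹⁴ mol/L

5.87×10⁻¹⁴ M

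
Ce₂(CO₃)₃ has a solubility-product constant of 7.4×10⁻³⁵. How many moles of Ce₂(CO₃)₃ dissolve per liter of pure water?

Ce₂(CO₃)₃(s) ⇌ 2 Ce³⁺(aq) + 3 CO₃²⁻(aq)
For each mole of Ce₂(CO₃)₃ that dissolves per liter, [Ce³⁺] = 2s and [CO₃²⁻] = 3s; let s denote this solubility.
Ksp = [Ce³⁺]^2[CO₃²⁻]^3 = (2s)^2 · (3s)^3 = 108s^5
108s^5 = 7.4×10⁻³⁵  ⇒  s^5 = 6.9×10⁻³⁷
s = (6.9×10⁻³⁷)^(1/5) = 5.9×10⁻⁸ mol/L

5.9×10⁻⁸ M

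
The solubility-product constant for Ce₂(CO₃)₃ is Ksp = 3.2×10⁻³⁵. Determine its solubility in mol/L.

4.9×10⁻⁸ M

Ce₂(CO₃)₃(s) ⇌ 2 Ce³⁺(aq) + 3 CO₃²⁻(aq)
If s mol/L of Ce₂(CO₃)₃ dissolves, [Ce³⁺] = 2s and [CO₃²⁻] = 3s.
Ksp = [Ce³⁺]^2[CO₃²⁻]^3 = (2s)^2 · (3s)^3 = 108s^5
108s^5 = 3.2×10⁻³⁵  ⇒  s^5 = 3.0×10⁻³⁷
Taking the 5th root, s = 4.9×10⁻⁸ mol L⁻¹.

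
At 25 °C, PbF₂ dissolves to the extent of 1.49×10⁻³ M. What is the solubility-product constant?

Ksp = 1.32×10⁻⁸

PbF₂(s) ⇌ Pb²⁺(aq) + 2 F⁻(aq)
If s mol/L of PbF₂ dissolves, [Pb²⁺] = s and [F⁻] = 2s.
Ksp = [Pb²⁺][F⁻]^2 = s · (2s)^2 = 4s^3
Ksp = 4 × (1.49×10⁻³)^3 = 1.32×10⁻⁸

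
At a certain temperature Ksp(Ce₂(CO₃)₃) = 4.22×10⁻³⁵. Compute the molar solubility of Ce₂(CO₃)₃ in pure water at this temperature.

5.23×10⁻⁸ M

Ce₂(CO₃)₃(s) ⇌ 2 Ce³⁺(aq) + 3 CO₃²⁻(aq)
If s mol/L of Ce₂(CO₃)₃ dissolves, [Ce³⁺] = 2s and [CO₃²⁻] = 3s.
Ksp = [Ce³⁺]^2[CO₃²⁻]^3 = (2s)^2 · (3s)^3 = 108s^5
108s^5 = 4.22×10⁻³⁵  ⇒  s^5 = 3.91×10⁻³⁷
Taking the 5th root, s = 5.23×10⁻⁸ mol L⁻¹.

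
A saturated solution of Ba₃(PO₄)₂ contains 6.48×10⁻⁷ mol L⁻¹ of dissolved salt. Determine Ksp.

Ksp = 1.23×10⁻²⁹

Ba₃(PO₄)₂(s) ⇌ 3 Ba²⁺(aq) + 2 PO₄³⁻(aq)
Call the molar solubility s, so that [Ba²⁺] = 3s and [PO₄³⁻] = 2s.
Ksp = [Ba²⁺]^3[PO₄³⁻]^2 = (3s)^3 · (2s)^2 = 108s^5
Ksp = 108 × (6.48×10⁻⁷)^5 = 1.23×10⁻²⁹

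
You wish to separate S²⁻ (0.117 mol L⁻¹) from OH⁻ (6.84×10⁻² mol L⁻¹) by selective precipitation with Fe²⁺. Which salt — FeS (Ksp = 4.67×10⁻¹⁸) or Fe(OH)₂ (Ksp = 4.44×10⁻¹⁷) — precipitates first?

FeS

Each salt precipitates once Q = Ksp for that salt.
For FeS: [Fe²⁺] = (Ksp/[S²⁻]) = 3.99×10⁻¹⁷ mol L⁻¹
For Fe(OH)₂: [Fe²⁺] = (Ksp/[OH⁻]^2) = 9.49×10⁻¹⁵ mol L⁻¹
The smaller threshold [Fe²⁺] is reached first, so FeS precipitates first.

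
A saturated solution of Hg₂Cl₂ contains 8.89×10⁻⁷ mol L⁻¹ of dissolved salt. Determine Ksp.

Ksp = 2.81×10⁻¹⁸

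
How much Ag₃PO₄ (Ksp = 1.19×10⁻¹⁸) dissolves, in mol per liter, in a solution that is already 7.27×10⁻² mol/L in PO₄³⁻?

Ag₃PO₄(s) ⇌ 3 Ag⁺(aq) + PO₄³⁻(aq)
The solution already contains PO₄³⁻ at 7.27×10⁻² mol/L. Let s be the molar solubility of Ag₃PO₄.
[PO₄³⁻] ≈ 7.27×10⁻² mol/L (common ion dominates); [Ag⁺] = 3s.
Ksp = [Ag⁺]^3[PO₄³⁻] = (3s)^3(7.27×10⁻²)
(3s)^3 = 1.19×10⁻¹⁸ / (7.27×10⁻²) = 1.64×10⁻¹⁷
s = 8.46×10⁻⁷ mol/L

8.46×10⁻⁷ M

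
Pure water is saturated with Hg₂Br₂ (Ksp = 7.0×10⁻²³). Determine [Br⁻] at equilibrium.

Hg₂Br₂(s) ⇌ Hg₂²⁺(aq) + 2 Br⁻(aq)
For each mole of Hg₂Br₂ that dissolves per liter, [Hg₂²⁺] = s and [Br⁻] = 2s; let s denote this solubility.
Ksp = [Hg₂²⁺][Br⁻]^2 = s · (2s)^2 = 4s^3 = 7.0×10⁻²³
s = 2.6×10⁻⁸ M
[Br⁻] = 2s = 5.2×10⁻⁸ M

5.2×10⁻⁸ M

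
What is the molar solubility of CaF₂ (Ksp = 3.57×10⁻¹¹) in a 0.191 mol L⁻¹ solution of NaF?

CaF₂(s) ⇌ Ca²⁺(aq) + 2 F⁻(aq)
With F⁻ already at 0.191 mol L⁻¹ and s small, take [F⁻] ≈ 0.191 mol L⁻¹ and [Ca²⁺] = s.
Ksp = [Ca²⁺][F⁻]^2 = s(0.191)^2
s = 3.57×10⁻¹¹ / (0.191)^2 = 9.79×10⁻¹⁰
s = 9.79×10⁻¹⁰ mol L⁻¹

9.79×10⁻¹⁰ M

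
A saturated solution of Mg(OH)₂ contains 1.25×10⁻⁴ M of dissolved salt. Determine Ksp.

Mg(OH)₂(s) ⇌ Mg²⁺(aq) + 2 OH⁻(aq)
If s mol/L of Mg(OH)₂ dissolves, [Mg²⁺] = s and [OH⁻] = 2s.
Ksp = [Mg²⁺][OH⁻]^2 = s · (2s)^2 = 4s^3
Ksp = 4 × (1.25×10⁻⁴)^3 = 7.81×10⁻¹²

Ksp = 7.81×10⁻¹²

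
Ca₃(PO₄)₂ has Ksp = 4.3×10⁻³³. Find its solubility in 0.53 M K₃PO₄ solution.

Ca₃(PO₄)₂(s) ⇌ 3 Ca²⁺(aq) + 2 PO₄³⁻(aq)
Let s be the solubility of Ca₃(PO₄)₂ here. The common ion gives [PO₄³⁻] ≈ 0.53 M, and [Ca²⁺] = 3s.
Ksp = [Ca²⁺]^3[PO₄³⁻]^2 = (3s)^3(0.53)^2
(3s)^3 = 4.3×10⁻³³ / (0.53)^2 = 1.5×10⁻³²
s = 8.3×10⁻¹² M

8.3×10⁻¹² M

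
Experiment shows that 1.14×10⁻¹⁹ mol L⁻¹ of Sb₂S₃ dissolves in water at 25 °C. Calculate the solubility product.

Sb₂S₃(s) ⇌ 2 Sb³⁺(aq) + 3 S²⁻(aq)
For each mole of Sb₂S₃ that dissolves per liter, [Sb³⁺] = 2s and [S²⁻] = 3s; let s denote this solubility.
Ksp = [Sb³⁺]^2[S²⁻]^3 = (2s)^2 · (3s)^3 = 108s^5
Ksp = 108 × (1.14×10⁻¹⁹)^5 = 2.08×10⁻⁹³

Ksp = 2.08×10⁻⁹³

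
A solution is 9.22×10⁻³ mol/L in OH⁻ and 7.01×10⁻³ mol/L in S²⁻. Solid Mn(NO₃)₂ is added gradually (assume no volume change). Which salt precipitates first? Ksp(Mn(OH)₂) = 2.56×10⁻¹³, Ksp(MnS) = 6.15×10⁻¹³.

MnS

A salt starts to precipitate once the ion product Q reaches its Ksp.
For Mn(OH)₂: [Mn²⁺] = (Ksp/[OH⁻]^2) = 3.01×10⁻⁹ mol/L
For MnS: [Mn²⁺] = (Ksp/[S²⁻]) = 8.77×10⁻¹¹ mol/L
MnS requires the lower [Mn²⁺], so it precipitates first.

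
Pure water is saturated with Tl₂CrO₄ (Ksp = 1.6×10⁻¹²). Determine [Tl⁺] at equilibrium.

Tl₂CrO₄(s) ⇌ 2 Tl⁺(aq) + CrO₄²⁻(aq)
With molar solubility s: [Tl⁺] = 2s, [CrO₄²⁻] = s.
Ksp = [Tl⁺]^2[CrO₄²⁻] = (2s)^2 · s = 4s^3 = 1.6×10⁻¹²
s = 7.4×10⁻⁵ mol/L
[Tl⁺] = 2s = 1.5×10⁻⁴ mol/L

1.5×10⁻⁴ M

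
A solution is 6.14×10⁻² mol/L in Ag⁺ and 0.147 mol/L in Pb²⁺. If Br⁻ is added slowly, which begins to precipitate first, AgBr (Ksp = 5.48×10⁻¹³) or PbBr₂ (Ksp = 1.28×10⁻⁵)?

Precipitation begins when Q = Ksp.
For AgBr: [Br⁻] = (Ksp/[Ag⁺]) = 8.93×10⁻¹² mol/L
For PbBr₂: [Br⁻] = (Ksp/[Pb²⁺])^(1/2) = 9.33×10⁻³ mol/L
AgBr requires the lower [Br⁻], so it precipitates first.

AgBr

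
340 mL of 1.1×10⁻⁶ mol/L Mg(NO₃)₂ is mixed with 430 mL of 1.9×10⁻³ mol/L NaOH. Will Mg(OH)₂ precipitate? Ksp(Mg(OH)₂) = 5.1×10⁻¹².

The combined volume is 770 mL.
[Mg²⁺] = (1.1×10⁻⁶)(340)/770 = 4.9×10⁻⁷ mol/L
[OH⁻] = (1.9×10⁻³)(430)/770 = 1.1×10⁻³ mol/L
Q = [Mg²⁺][OH⁻]^2 = 5.5×10⁻¹³
Since Q (5.5×10⁻¹³) is less than Ksp (5.1×10⁻¹²), no Mg(OH)₂ precipitates.

No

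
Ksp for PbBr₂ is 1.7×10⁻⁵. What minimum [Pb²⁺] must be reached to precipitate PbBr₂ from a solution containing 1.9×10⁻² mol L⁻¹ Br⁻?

4.7×10⁻² M

A salt starts to precipitate once the ion product Q reaches its Ksp.
PbBr₂(s) ⇌ Pb²⁺(aq) + 2 Br⁻(aq)
Ksp = [Pb²⁺][Br⁻]^2 = [Pb²⁺](1.9×10⁻²)^2
[Pb²⁺] = 1.7×10⁻⁵ / (1.9×10⁻²)^2 = 4.7×10⁻²
[Pb²⁺] = 4.7×10⁻² mol L⁻¹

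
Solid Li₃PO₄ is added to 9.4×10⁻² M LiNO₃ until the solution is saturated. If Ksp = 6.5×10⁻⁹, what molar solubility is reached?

7.8×10⁻⁶ M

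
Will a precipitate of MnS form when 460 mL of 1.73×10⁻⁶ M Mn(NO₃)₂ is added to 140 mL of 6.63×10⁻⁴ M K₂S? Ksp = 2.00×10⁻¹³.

After mixing, V = 460 mL + 140 mL = 600 mL.
[Mn²⁺] = (1.73×10⁻⁶)(460)/600 = 1.33×10⁻⁶ M
[S²⁻] = (6.63×10⁻⁴)(140)/600 = 1.55×10⁻⁴ M
Q = [Mn²⁺][S²⁻] = 2.05×10⁻¹⁰
Since Q (2.05×10⁻¹⁰) exceeds Ksp (2.00×10⁻¹³), MnS will precipitate.

Yes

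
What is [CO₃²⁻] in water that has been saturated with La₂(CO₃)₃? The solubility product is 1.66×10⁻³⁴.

2.06×10⁻⁷ M

La₂(CO₃)₃(s) ⇌ 2 La³⁺(aq) + 3 CO₃²⁻(aq)
For each mole of La₂(CO₃)₃ that dissolves per liter, [La³⁺] = 2s and [CO₃²⁻] = 3s; let s denote this solubility.
Ksp = [La³⁺]^2[CO₃²⁻]^3 = (2s)^2 · (3s)^3 = 108s^5 = 1.66×10⁻³⁴
s = 6.88×10⁻⁸ M
[CO₃²⁻] = 3s = 2.06×10⁻⁷ M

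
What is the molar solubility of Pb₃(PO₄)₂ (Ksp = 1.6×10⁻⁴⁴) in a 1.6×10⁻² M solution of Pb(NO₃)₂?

Pb₃(PO₄)₂(s) ⇌ 3 Pb²⁺(aq) + 2 PO₄³⁻(aq)
Pb²⁺ is already present at 1.6×10⁻² M. If s mol/L of Pb₃(PO₄)₂ dissolves, [PO₄³⁻] = 2s while [Pb²⁺] ≈ 1.6×10⁻² M.
Ksp = [Pb²⁺]^3[PO₄³⁻]^2 = (1.6×10⁻²)^3(2s)^2
(2s)^2 = 1.6×10⁻⁴⁴ / (1.6×10⁻²)^3 = 3.9×10⁻³⁹
s = 3.1×10⁻²⁰ M

3.1×10⁻²⁰ M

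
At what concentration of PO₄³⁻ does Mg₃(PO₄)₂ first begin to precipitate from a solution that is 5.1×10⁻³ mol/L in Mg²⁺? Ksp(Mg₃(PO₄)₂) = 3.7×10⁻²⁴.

5.3×10⁻⁹ M

A salt starts to precipitate once the ion product Q reaches its Ksp.
Mg₃(PO₄)₂(s) ⇌ 3 Mg²⁺(aq) + 2 PO₄³⁻(aq)
Ksp = [Mg²⁺]^3[PO₄³⁻]^2 = [PO₄³⁻]^2(5.1×10⁻³)^3
[PO₄³⁻]^2 = 3.7×10⁻²⁴ / (5.1×10⁻³)^3 = 2.8×10⁻¹⁷
[PO₄³⁻] = 5.3×10⁻⁹ mol/L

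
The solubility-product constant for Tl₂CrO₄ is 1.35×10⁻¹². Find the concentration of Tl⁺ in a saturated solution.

Tl₂CrO₄(s) ⇌ 2 Tl⁺(aq) + CrO₄²⁻(aq)
For each mole of Tl₂CrO₄ that dissolves per liter, [Tl⁺] = 2s and [CrO₄²⁻] = s; let s denote this solubility.
Ksp = [Tl⁺]^2[CrO₄²⁻] = (2s)^2 · s = 4s^3 = 1.35×10⁻¹²
s = 6.96×10⁻⁵ mol/L
[Tl⁺] = 2s = 1.39×10⁻⁴ mol/L

1.39×10⁻⁴ M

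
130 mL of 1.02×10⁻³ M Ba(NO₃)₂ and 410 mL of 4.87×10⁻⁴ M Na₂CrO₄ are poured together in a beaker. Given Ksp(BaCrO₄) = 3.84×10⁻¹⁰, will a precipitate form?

After mixing, V = 130 mL + 410 mL = 540 mL.
[Ba²⁺] = (1.02×10⁻³)(130)/540 = 2.46×10⁻⁴ M
[CrO₄²⁻] = (4.87×10⁻⁴)(410)/540 = 3.70×10⁻⁴ M
Q = [Ba²⁺][CrO₄²⁻] = 9.08×10⁻⁸
Q = 9.08×10⁻⁸ > Ksp = 3.84×10⁻¹⁰, so the solution is supersaturated and BaCrO₄ precipitates.

Yes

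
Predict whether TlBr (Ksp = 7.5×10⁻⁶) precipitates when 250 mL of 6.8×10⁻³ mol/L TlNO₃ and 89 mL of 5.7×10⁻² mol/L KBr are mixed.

Yes

Total volume after mixing = 250 + 89 = 339 mL.
[Tl⁺] = (6.8×10⁻³)(250)/339 = 5.0×10⁻³ mol/L
[Br⁻] = (5.7×10⁻²)(89)/339 = 1.5×10⁻² mol/L
Q = [Tl⁺][Br⁻] = 7.5×10⁻⁵
Because Q > Ksp (7.5×10⁻⁵ vs 7.5×10⁻⁶), a precipitate of TlBr forms.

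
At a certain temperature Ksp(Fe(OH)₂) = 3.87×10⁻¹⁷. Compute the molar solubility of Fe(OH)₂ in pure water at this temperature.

2.13×10⁻⁶ M

Fe(OH)₂(s) ⇌ Fe²⁺(aq) + 2 OH⁻(aq)
For each mole of Fe(OH)₂ that dissolves per liter, [Fe²⁺] = s and [OH⁻] = 2s; let s denote this solubility.
Ksp = [Fe²⁺][OH⁻]^2 = s · (2s)^2 = 4s^3
4s^3 = 3.87×10⁻¹⁷  ⇒  s^3 = 9.68×10⁻¹⁸
Taking the 3rd root, s = 2.13×10⁻⁶ M.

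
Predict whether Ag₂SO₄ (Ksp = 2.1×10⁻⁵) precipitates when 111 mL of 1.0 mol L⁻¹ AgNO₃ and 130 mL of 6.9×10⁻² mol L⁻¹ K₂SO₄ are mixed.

The combined volume is 241 mL.
[Ag⁺] = (1.0)(111)/241 = 0.46 mol L⁻¹
[SO₄²⁻] = (6.9×10⁻²)(130)/241 = 3.7×10⁻² mol L⁻¹
Q = [Ag⁺]^2[SO₄²⁻] = 7.9×10⁻³
Since Q (7.9×10⁻³) exceeds Ksp (2.1×10⁻⁵), Ag₂SO₄ will precipitate.

Yes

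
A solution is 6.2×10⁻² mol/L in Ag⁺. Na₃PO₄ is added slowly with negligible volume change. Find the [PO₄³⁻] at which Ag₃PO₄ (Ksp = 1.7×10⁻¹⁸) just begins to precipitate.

A salt starts to precipitate once the ion product Q reaches its Ksp.
Ag₃PO₄(s) ⇌ 3 Ag⁺(aq) + PO₄³⁻(aq)
Ksp = [Ag⁺]^3[PO₄³⁻] = [PO₄³⁻](6.2×10⁻²)^3
[PO₄³⁻] = 1.7×10⁻¹⁸ / (6.2×10⁻²)^3 = 7.1×10⁻¹⁵
[PO₄³⁻] = 7.1×10⁻¹⁵ mol/L

7.1×10⁻¹⁵ M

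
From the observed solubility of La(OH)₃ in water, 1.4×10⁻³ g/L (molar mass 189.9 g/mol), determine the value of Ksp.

s = (1.4×10⁻³ g L⁻¹)/(189.9 g mol⁻¹) = 7.372×10⁻⁶ M
La(OH)₃(s) ⇌ La³⁺(aq) + 3 OH⁻(aq)
With molar solubility s: [La³⁺] = s, [OH⁻] = 3s.
Ksp = [La³⁺][OH⁻]^3 = s · (3s)^3 = 27s^4
Ksp = 27 × (7.372×10⁻⁶)^4 = 8.0×10⁻²⁰

Ksp = 8.0×10⁻²⁰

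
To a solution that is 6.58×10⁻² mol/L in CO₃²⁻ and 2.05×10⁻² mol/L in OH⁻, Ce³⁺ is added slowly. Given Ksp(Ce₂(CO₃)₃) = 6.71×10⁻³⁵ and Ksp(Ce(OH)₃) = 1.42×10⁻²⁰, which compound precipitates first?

Ce₂(CO₃)₃

The threshold for precipitation is Q = Ksp.
For Ce₂(CO₃)₃: [Ce³⁺] = (Ksp/[CO₃²⁻]^3)^(1/2) = 4.85×10⁻¹⁶ mol/L
For Ce(OH)₃: [Ce³⁺] = (Ksp/[OH⁻]^3) = 1.65×10⁻¹⁵ mol/L
Since Ce₂(CO₃)₃ needs less Ce³⁺ to reach saturation, it precipitates first.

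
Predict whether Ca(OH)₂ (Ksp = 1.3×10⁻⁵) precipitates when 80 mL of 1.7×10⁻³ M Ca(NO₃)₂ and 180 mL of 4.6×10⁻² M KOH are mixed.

The combined volume is 260 mL.
[Ca²⁺] = (1.7×10⁻³)(80)/260 = 5.2×10⁻⁴ M
[OH⁻] = (4.6×10⁻²)(180)/260 = 3.2×10⁻² M
Q = [Ca²⁺][OH⁻]^2 = 5.3×10⁻⁷
Q = 5.3×10⁻⁷ < Ksp = 1.3×10⁻⁵, so the solution is unsaturated and no precipitate forms.

No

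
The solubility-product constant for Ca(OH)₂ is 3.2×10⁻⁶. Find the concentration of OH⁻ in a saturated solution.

Ca(OH)₂(s) ⇌ Ca²⁺(aq) + 2 OH⁻(aq)
If s mol/L of Ca(OH)₂ dissolves, [Ca²⁺] = s and [OH⁻] = 2s.
Ksp = [Ca²⁺][OH⁻]^2 = s · (2s)^2 = 4s^3 = 3.2×10⁻⁶
s = 9.3×10⁻³ mol L⁻¹
[OH⁻] = 2s = 1.9×10⁻² mol L⁻¹

1.9×10⁻² M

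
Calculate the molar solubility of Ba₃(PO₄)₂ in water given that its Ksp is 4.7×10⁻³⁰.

5.3×10⁻⁷ M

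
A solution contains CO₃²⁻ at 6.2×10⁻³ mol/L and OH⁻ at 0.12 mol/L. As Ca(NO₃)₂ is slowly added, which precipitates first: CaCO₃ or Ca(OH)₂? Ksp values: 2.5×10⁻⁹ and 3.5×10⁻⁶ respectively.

A salt starts to precipitate once the ion product Q reaches its Ksp.
For CaCO₃: [Ca²⁺] = (Ksp/[CO₃²⁻]) = 4.0×10⁻⁷ mol/L
For Ca(OH)₂: [Ca²⁺] = (Ksp/[OH⁻]^2) = 2.4×10⁻⁴ mol/L
The smaller threshold [Ca²⁺] is reached first, so CaCO₃ precipitates first.

CaCO₃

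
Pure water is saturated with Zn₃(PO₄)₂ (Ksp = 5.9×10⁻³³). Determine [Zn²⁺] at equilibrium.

4.2×10⁻⁷ M

Zn₃(PO₄)₂(s) ⇌ 3 Zn²⁺(aq) + 2 PO₄³⁻(aq)
For each mole of Zn₃(PO₄)₂ that dissolves per liter, [Zn²⁺] = 3s and [PO₄³⁻] = 2s; let s denote this solubility.
Ksp = [Zn²⁺]^3[PO₄³⁻]^2 = (3s)^3 · (2s)^2 = 108s^5 = 5.9×10⁻³³
s = 1.4×10⁻⁷ mol L⁻¹
[Zn²⁺] = 3s = 4.2×10⁻⁷ mol L⁻¹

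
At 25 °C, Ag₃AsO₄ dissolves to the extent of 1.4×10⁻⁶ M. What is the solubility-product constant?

Ksp = 1.0×10⁻²²

Ag₃AsO₄(s) ⇌ 3 Ag⁺(aq) + AsO₄³⁻(aq)
Call the molar solubility s, so that [Ag⁺] = 3s and [AsO₄³⁻] = s.
Ksp = [Ag⁺]^3[AsO₄³⁻] = (3s)^3 · s = 27s^4
Ksp = 27 × (1.4×10⁻⁶)^4 = 1.0×10⁻²²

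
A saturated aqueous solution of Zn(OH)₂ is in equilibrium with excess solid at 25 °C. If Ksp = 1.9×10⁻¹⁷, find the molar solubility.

1.7×10⁻⁶ M

Zn(OH)₂(s) ⇌ Zn²⁺(aq) + 2 OH⁻(aq)
If s mol/L of Zn(OH)₂ dissolves, [Zn²⁺] = s and [OH⁻] = 2s.
Ksp = [Zn²⁺][OH⁻]^2 = s · (2s)^2 = 4s^3
4s^3 = 1.9×10⁻¹⁷  ⇒  s^3 = 4.8×10⁻¹⁸
Taking the 3rd root, s = 1.7×10⁻⁶ mol L⁻¹.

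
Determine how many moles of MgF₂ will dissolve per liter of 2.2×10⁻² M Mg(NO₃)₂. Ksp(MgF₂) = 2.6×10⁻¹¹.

1.7×10⁻⁵ M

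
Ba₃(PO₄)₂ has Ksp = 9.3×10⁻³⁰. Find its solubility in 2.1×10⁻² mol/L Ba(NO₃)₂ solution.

Ba₃(PO₄)₂(s) ⇌ 3 Ba²⁺(aq) + 2 PO₄³⁻(aq)
Let s be the solubility of Ba₃(PO₄)₂ here. The common ion gives [Ba²⁺] ≈ 2.1×10⁻² mol/L, and [PO₄³⁻] = 2s.
Ksp = [Ba²⁺]^3[PO₄³⁻]^2 = (2.1×10⁻²)^3(2s)^2
(2s)^2 = 9.3×10⁻³⁰ / (2.1×10⁻²)^3 = 1.0×10⁻²⁴
s = 5.0×10⁻¹³ mol/L

5.0×10⁻¹³ M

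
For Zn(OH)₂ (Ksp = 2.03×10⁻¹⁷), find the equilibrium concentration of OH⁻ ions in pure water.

3.44×10⁻⁶ M

Zn(OH)₂(s) ⇌ Zn²⁺(aq) + 2 OH⁻(aq)
With molar solubility s: [Zn²⁺] = s, [OH⁻] = 2s.
Ksp = [Zn²⁺][OH⁻]^2 = s · (2s)^2 = 4s^3 = 2.03×10⁻¹⁷
s = 1.72×10⁻⁶ M
[OH⁻] = 2s = 3.44×10⁻⁶ M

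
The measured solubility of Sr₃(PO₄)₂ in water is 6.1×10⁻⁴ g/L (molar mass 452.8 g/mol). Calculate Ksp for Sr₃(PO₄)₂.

Molar solubility s = (6.1×10⁻⁴ g/L) / (452.8 g/mol) = 1.347×10⁻⁶ mol/L
Sr₃(PO₄)₂(s) ⇌ 3 Sr²⁺(aq) + 2 PO₄³⁻(aq)
Call the molar solubility s, so that [Sr²⁺] = 3s and [PO₄³⁻] = 2s.
Ksp = [Sr²⁺]^3[PO₄³⁻]^2 = (3s)^3 · (2s)^2 = 108s^5
Ksp = 108 × (1.347×10⁻⁶)^5 = 4.8×10⁻²⁸

Ksp = 4.8×10⁻²⁸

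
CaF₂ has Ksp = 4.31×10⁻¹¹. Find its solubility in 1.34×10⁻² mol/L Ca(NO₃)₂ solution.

2.84×10⁻⁵ M

CaF₂(s) ⇌ Ca²⁺(aq) + 2 F⁻(aq)
Ca²⁺ is already present at 1.34×10⁻² mol/L. If s mol/L of CaF₂ dissolves, [F⁻] = 2s while [Ca²⁺] ≈ 1.34×10⁻² mol/L.
Ksp = [Ca²⁺][F⁻]^2 = (1.34×10⁻²)(2s)^2
(2s)^2 = 4.31×10⁻¹¹ / (1.34×10⁻²) = 3.22×10⁻⁹
s = 2.84×10⁻⁵ mol/L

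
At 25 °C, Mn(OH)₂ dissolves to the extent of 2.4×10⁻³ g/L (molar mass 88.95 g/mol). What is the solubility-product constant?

Ksp = 7.9×10⁻¹⁴

s = (2.4×10⁻³ g L⁻¹)/(88.95 g mol⁻¹) = 2.698×10⁻⁵ M
Mn(OH)₂(s) ⇌ Mn²⁺(aq) + 2 OH⁻(aq)
For each mole of Mn(OH)₂ that dissolves per liter, [Mn²⁺] = s and [OH⁻] = 2s; let s denote this solubility.
Ksp = [Mn²⁺][OH⁻]^2 = s · (2s)^2 = 4s^3
Ksp = 4 × (2.698×10⁻⁵)^3 = 7.9×10⁻¹⁴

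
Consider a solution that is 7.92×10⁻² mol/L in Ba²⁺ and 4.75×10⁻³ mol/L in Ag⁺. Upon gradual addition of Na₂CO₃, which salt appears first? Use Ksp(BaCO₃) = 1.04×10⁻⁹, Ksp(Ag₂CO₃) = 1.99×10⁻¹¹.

Precipitation of each salt begins when its ion product equals Ksp.
For BaCO₃: [CO₃²⁻] = (Ksp/[Ba²⁺]) = 1.31×10⁻⁸ mol/L
For Ag₂CO₃: [CO₃²⁻] = (Ksp/[Ag⁺]^2) = 8.82×10⁻⁷ mol/L
The smaller threshold [CO₃²⁻] is reached first, so BaCO₃ precipitates first.

BaCO₃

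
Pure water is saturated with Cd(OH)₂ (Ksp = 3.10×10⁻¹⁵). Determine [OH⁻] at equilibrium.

1.84×10⁻⁵ M

Cd(OH)₂(s) ⇌ Cd²⁺(aq) + 2 OH⁻(aq)
If s mol/L of Cd(OH)₂ dissolves, [Cd²⁺] = s and [OH⁻] = 2s.
Ksp = [Cd²⁺][OH⁻]^2 = s · (2s)^2 = 4s^3 = 3.10×10⁻¹⁵
s = 9.19×10⁻⁶ mol L⁻¹
[OH⁻] = 2s = 1.84×10⁻⁵ mol L⁻¹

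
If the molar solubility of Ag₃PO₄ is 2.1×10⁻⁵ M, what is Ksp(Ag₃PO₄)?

Ksp = 5.3×10⁻¹⁸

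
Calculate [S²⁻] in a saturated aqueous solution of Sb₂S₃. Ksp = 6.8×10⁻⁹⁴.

Sb₂S₃(s) ⇌ 2 Sb³⁺(aq) + 3 S²⁻(aq)
Let s be the molar solubility. Then [Sb³⁺] = 2s and [S²⁻] = 3s.
Ksp = [Sb³⁺]^2[S²⁻]^3 = (2s)^2 · (3s)^3 = 108s^5 = 6.8×10⁻⁹⁴
s = 9.1×10⁻²⁰ M
[S²⁻] = 3s = 2.7×10⁻¹⁹ M

2.7×10⁻¹⁹ M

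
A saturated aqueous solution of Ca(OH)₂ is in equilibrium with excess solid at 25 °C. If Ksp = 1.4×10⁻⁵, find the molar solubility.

Ca(OH)₂(s) ⇌ Ca²⁺(aq) + 2 OH⁻(aq)
For each mole of Ca(OH)₂ that dissolves per liter, [Ca²⁺] = s and [OH⁻] = 2s; let s denote this solubility.
Ksp = [Ca²⁺][OH⁻]^2 = s · (2s)^2 = 4s^3
4s^3 = 1.4×10⁻⁵  ⇒  s^3 = 3.5×10⁻⁶
Taking the 3rd root, s = 1.5×10⁻² mol/L.

1.5×10⁻² M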